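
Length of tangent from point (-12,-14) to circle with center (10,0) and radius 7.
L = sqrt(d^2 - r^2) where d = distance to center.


d = sqrt((-12-10)^2 + (-14-0)^2) = sqrt(484+196) = 26.0768
L = sqrt(680.0000 - 49) = sqrt(631.0000) = 25.1197

25.1197


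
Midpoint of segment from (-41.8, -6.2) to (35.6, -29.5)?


Mx = (-41.8 + 35.6)/2 = -6.2/2 = -3.1000
My = (-6.2 - 29.5)/2 = -35.7/2 = -17.8500

(-3.1000, -17.8500)


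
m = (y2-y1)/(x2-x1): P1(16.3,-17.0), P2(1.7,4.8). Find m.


dy = 4.8 + 17.0 = 21.8
dx = 1.7 - 16.3 = -14.6
m = 21.8/(-14.6) = -1.4932

m = -1.4932


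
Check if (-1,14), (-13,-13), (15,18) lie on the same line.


-1*(-13-18) - 13*(18-14) + 15*(14+ 13)
= 31 - 52 + 405 = 384

No, not collinear (determinant = 384)


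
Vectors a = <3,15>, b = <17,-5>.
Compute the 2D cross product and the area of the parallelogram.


cross = 3*(-5) - 15*17 = -15 - 255 = -270
Parallelogram area = |-270| = 270

cross = -270, parallelogram area = 270


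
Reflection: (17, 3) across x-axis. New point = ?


Reflection rule for x-axis: (x, -y)
(17, 3) -> (17, -3)

(17, -3)


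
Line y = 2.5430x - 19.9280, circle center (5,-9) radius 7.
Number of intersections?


Substitute y = 2.5430x - 19.9280: (x-5)^2 + (2.5430x- 19.9280+ 9)^2 = 49
Expand to Ax^2 + Bx + C = 0, where b-k = -10.928
A = 1+m^2 = 7.466849
B = 2(m(b-k) - h) = 2(2.5430*(-10.928) - 5) = -65.579808
C = h^2 + (b-k)^2 - r^2 = 25 + 119.421184 - 49 = 95.421184
disc = B^2-4AC = 4300.7112 - 2849.9823 = 1450.7289
disc > 0

2 intersection points


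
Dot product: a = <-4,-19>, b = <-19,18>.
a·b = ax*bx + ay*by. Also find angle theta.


a·b = -4*(-19) - 19*18 = 76 - 342 = -266
|a| = sqrt(16+361) = 19.4165
|b| = sqrt(361+324) = 26.1725
cos(theta) = -266/(sqrt(377)*sqrt(685)) = -266/sqrt(258245) = -0.523439
theta = arccos(-266/sqrt(258245)) = 121.5632 degrees

a·b = -266, theta = 121.5632 deg


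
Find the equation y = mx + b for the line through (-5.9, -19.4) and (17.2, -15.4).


m = (4)/(23.1) = 0.1732
b = y1 - m*x1 = -19.4 - (4*(-5.9))/(23.1) = -19.4 + 1.0216 = -18.3784

y = 0.1732x - 18.3784


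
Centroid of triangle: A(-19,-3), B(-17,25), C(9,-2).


Gx = (-19- 17+9)/3 = -27/3 = -9.0000
Gy = (-3+25- 2)/3 = 20/3 = 6.6667

G = (-9.0000, 6.6667)


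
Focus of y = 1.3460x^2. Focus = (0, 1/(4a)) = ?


a = 1.3460
4a = 5.3840
focus = (0, 1/5.3840) = (0, 0.1857)

Focus = (0, 0.1857)


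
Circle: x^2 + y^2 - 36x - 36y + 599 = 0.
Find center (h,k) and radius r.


h = -D/2 = 36/2 = 18
k = -E/2 = 36/2 = 18
r^2 = h^2 + k^2 - F = 324 + 324 - 599 = 49
r = 7

Center (18, 18), radius = 7


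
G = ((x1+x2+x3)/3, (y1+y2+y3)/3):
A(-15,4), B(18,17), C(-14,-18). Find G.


Gx = (-15+18- 14)/3 = -11/3 = -3.6667
Gy = (4+17- 18)/3 = 3/3 = 1.0000

G = (-3.6667, 1.0000)


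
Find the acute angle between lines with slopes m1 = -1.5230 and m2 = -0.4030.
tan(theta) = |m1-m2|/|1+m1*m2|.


m1-m2 = -1.12
1+m1*m2 = 1.613769
tan(theta) = |-1.12/1.613769| = 0.694027
theta = arctan(|-1.12/1.613769|) = 34.7617 degrees (acute angle)

34.7617 degrees


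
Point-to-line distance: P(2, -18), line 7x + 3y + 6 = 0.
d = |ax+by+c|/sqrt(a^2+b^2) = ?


|7*2 + 3*(-18) + 6| = |-34| = 34
sqrt(49 + 9) = sqrt(58) = 7.6158
d = 34/sqrt(58) = 4.4644

4.4644


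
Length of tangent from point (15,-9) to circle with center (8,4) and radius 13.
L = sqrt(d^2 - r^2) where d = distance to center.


d = sqrt((15-8)^2 + (-9-4)^2) = sqrt(49+169) = 14.7648
L = sqrt(218.0000 - 169) = sqrt(49.0000) = 7.0000

7.0000


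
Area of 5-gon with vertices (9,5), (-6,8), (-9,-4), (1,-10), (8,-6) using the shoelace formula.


sum(xi*y_{i+1}) = 9*8 - 6*(-4) - 9*(-10) + 1*(-6) + 8*5 = 220
sum(yi*x_{i+1}) = 5*(-6) + 8*(-9) - 4*1 - 10*8 - 6*9 = -240
Area = |220 + 240|/2 = 460/2 = 230.0000

230.0000 sq units


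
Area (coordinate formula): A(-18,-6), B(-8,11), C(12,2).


-18*(11-2) = -162
-8*(2+ 6) = -64
12*(-6-11) = -204
sum = -430
Area = |-430|/2 = 215.0000

215.0000 sq units


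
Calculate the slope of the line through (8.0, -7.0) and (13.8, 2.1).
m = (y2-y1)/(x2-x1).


dy = 2.1 + 7.0 = 9.1
dx = 13.8 - 8.0 = 5.8
m = 9.1/5.8 = 1.5690

m = 1.5690


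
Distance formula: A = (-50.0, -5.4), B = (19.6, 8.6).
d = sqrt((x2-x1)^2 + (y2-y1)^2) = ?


dx = 19.6 + 50.0 = 69.6
dy = 8.6 + 5.4 = 14.0
d = sqrt(4844.16 + 196.0) = sqrt(5040.16) = 70.9941

70.9941


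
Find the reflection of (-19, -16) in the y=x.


Reflection rule for y=x: (y, x)
(-19, -16) -> (-16, -19)

(-16, -19)


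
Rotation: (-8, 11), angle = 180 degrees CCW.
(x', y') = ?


cos(180) = -1, sin(180) = 0
x' = -8*(-1) - 11*0 = 8
y' = -8*0 + 11*(-1) = -11

(8, -11)


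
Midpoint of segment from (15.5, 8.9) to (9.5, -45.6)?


Mx = (15.5 + 9.5)/2 = 25.0/2 = 12.5000
My = (8.9 - 45.6)/2 = -36.7/2 = -18.3500

(12.5000, -18.3500)


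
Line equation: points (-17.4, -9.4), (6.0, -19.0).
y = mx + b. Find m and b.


m = (-9.6)/(23.4) = -0.4103
b = y1 - m*x1 = -9.4 - (-9.6*(-17.4))/(23.4) = -9.4 - 7.1385 = -16.5385

y = -0.4103x - 16.5385


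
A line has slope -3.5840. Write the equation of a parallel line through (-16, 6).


Parallel lines have equal slopes.
m2 = -3.5840
b2 = 6 + 3.5840*(-16) = -51.3440

y = -3.5840x - 51.3440


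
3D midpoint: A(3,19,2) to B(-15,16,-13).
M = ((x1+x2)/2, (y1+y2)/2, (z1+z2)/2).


Mx = (3- 15)/2 = -6.0000
My = (19+16)/2 = 17.5000
Mz = (2- 13)/2 = -5.5000

M = (-6.0000, 17.5000, -5.5000)


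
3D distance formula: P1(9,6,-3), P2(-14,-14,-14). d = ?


dx=-23, dy=-20, dz=-11
d = sqrt(529+400+121) = sqrt(1050) = 32.4037

32.4037


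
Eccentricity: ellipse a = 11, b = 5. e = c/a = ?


c = sqrt(121-25) = sqrt(96) = 9.7980
e = c/a = sqrt(96)/11 = 0.8907

e = 0.8907


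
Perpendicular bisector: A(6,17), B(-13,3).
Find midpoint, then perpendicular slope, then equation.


Midpoint = (-3.5, 10)
Slope of AB = dy/dx = -14/(-19) = 0.7368
Perp slope = -dx/dy = -19/14 = -1.3571
b = My - (perp slope)*Mx = 10 + (-19*(-3.5))/(-14) = 10 - 4.7500 = 5.2500

y = -1.3571x + 5.2500


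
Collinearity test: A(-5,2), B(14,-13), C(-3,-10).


-5*(-13+ 10) + 14*(-10-2) - 3*(2+ 13)
= 15 - 168 - 45 = -198

No, not collinear (determinant = -198)


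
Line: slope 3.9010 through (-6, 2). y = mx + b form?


y - 2 = 3.9010(x + 6)
y = 3.9010x + 2 - 3.9010*(-6)
y = 3.9010x + 25.4060

y = 3.9010x + 25.4060


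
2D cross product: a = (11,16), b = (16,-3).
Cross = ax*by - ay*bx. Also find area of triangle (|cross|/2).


cross = 11*(-3) - 16*16 = -33 - 256 = -289
Triangle area = |-289|/2 = 289/2 = 144.5000

cross = -289, triangle area = 144.5000


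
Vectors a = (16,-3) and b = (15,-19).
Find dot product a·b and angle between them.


a·b = 16*15 - 3*(-19) = 240 + 57 = 297
|a| = sqrt(256+9) = 16.2788
|b| = sqrt(225+361) = 24.2074
cos(theta) = 297/(sqrt(265)*sqrt(586)) = 297/sqrt(155290) = 0.753676
theta = arccos(297/sqrt(155290)) = 41.0902 degrees

a·b = 297, theta = 41.0902 deg


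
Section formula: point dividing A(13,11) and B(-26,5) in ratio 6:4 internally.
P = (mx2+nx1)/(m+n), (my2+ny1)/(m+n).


Px = (6*(-26) + 4*13)/10 = -104/10 = -10.4000
Py = (6*5 + 4*11)/10 = 74/10 = 7.4000

P = (-10.4000, 7.4000)


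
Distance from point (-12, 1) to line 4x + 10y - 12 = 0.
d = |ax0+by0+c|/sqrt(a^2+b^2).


|4*(-12) + 10*1 - 12| = |-50| = 50
sqrt(16 + 100) = sqrt(116) = 10.7703
d = 50/sqrt(116) = 4.6424

4.6424


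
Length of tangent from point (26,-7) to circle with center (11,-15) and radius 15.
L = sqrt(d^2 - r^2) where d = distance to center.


d = sqrt((26-11)^2 + (-7+ 15)^2) = sqrt(225+64) = 17.0000
L = sqrt(289.0000 - 225) = sqrt(64.0000) = 8.0000

8.0000


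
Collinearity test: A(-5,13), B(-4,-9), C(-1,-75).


-5*(-9+ 75) - 4*(-75-13) - 1*(13+ 9)
= -330 + 352 - 22 = 0

Yes, collinear (determinant = 0)


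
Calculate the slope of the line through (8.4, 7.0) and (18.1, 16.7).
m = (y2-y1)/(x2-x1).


dy = 16.7 - 7.0 = 9.7
dx = 18.1 - 8.4 = 9.7
m = 9.7/9.7 = 1.0000

m = 1.0000


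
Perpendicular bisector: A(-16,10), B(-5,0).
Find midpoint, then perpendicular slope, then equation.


Midpoint = (-10.5, 5)
Slope of AB = dy/dx = -10/11 = -0.9091
Perp slope = -dx/dy = 11/10 = 1.1000
b = My - (perp slope)*Mx = 5 + (11*(-10.5))/(-10) = 5 + 11.5500 = 16.5500

y = 1.1000x + 16.5500


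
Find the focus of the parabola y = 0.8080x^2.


a = 0.8080
4a = 3.2320
focus = (0, 1/3.2320) = (0, 0.3094)

Focus = (0, 0.3094)


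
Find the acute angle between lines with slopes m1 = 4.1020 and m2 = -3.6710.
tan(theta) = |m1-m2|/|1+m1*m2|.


m1-m2 = 7.773
1+m1*m2 = -14.058442
tan(theta) = |7.773/(-14.058442)| = 0.552906
theta = arctan(|7.773/(-14.058442)|) = 28.9385 degrees (acute angle)

28.9385 degrees


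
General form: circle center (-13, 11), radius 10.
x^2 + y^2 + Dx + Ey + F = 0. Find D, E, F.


(x+ 13)^2 + (y-11)^2 = 10^2
D = -2h = 26, E = -2k = -22
F = h^2+k^2-r^2 = 169+121-100 = 190

D = 26, E = -22, F = 190


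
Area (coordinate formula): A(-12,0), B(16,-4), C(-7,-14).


-12*(-4+ 14) = -120
16*(-14-0) = -224
-7*(0+ 4) = -28
sum = -372
Area = |-372|/2 = 186.0000

186.0000 sq units


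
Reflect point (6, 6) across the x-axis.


Reflection rule for x-axis: (x, -y)
(6, 6) -> (6, -6)

(6, -6)


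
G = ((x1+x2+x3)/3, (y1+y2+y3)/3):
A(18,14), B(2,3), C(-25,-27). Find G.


Gx = (18+2- 25)/3 = -5/3 = -1.6667
Gy = (14+3- 27)/3 = -10/3 = -3.3333

G = (-1.6667, -3.3333)


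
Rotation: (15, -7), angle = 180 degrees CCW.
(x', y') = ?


cos(180) = -1, sin(180) = 0
x' = 15*(-1) + 7*0 = -15
y' = 15*0 - 7*(-1) = 7

(-15, 7)


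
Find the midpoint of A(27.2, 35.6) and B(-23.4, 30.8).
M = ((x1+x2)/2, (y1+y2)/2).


Mx = (27.2 - 23.4)/2 = 3.8/2 = 1.9000
My = (35.6 + 30.8)/2 = 66.4/2 = 33.2000

(1.9000, 33.2000)


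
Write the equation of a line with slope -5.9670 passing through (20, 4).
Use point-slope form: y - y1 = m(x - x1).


y - 4 = -5.9670(x - 20)
y = -5.9670x + 4 + 5.9670*20
y = -5.9670x + 123.3400

y = -5.9670x + 123.3400


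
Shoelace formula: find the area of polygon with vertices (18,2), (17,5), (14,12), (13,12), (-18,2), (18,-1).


sum(xi*y_{i+1}) = 18*5 + 17*12 + 14*12 + 13*2 - 18*(-1) + 18*2 = 542
sum(yi*x_{i+1}) = 2*17 + 5*14 + 12*13 + 12*(-18) + 2*18 - 1*18 = 62
Area = |542 - 62|/2 = 480/2 = 240.0000

240.0000 sq units


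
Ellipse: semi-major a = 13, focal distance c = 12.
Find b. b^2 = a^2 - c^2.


b^2 = 13^2 - (12)^2 = 169 - 144 = 25
b = sqrt(25) = 5

b = 5


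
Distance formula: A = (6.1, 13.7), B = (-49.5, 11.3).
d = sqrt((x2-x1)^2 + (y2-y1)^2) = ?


dx = -49.5 - 6.1 = -55.6
dy = 11.3 - 13.7 = -2.4
d = sqrt(3091.36 + 5.76) = sqrt(3097.12) = 55.6518

55.6518


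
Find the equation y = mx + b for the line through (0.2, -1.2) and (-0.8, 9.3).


m = (10.5)/(-1.0) = -10.5000
b = y1 - m*x1 = -1.2 - (10.5*0.2)/(-1.0) = -1.2 + 2.1000 = 0.9000

y = -10.5000x + 0.9000


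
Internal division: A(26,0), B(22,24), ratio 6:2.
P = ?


Px = (6*22 + 2*26)/8 = 184/8 = 23.0000
Py = (6*24 + 2*0)/8 = 144/8 = 18.0000

P = (23.0000, 18.0000)


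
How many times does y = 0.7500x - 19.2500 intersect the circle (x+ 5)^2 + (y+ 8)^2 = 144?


Substitute y = 0.7500x - 19.2500: (x+ 5)^2 + (0.7500x- 19.2500+ 8)^2 = 144
Expand to Ax^2 + Bx + C = 0, where b-k = -11.25
A = 1+m^2 = 1.5625
B = 2(m(b-k) - h) = 2(0.7500*(-11.25) + 5) = -6.875
C = h^2 + (b-k)^2 - r^2 = 25 + 126.5625 - 144 = 7.5625
disc = B^2-4AC = 47.2656 - 47.2656 = 0
disc = 0

1 intersection point (tangent)


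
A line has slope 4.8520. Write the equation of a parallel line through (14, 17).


Parallel lines have equal slopes.
m2 = 4.8520
b2 = 17 - 4.8520*14 = -50.9280

y = 4.8520x - 50.9280


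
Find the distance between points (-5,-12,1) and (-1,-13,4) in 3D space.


dx=4, dy=-1, dz=3
d = sqrt(16+1+9) = sqrt(26) = 5.0990

5.0990


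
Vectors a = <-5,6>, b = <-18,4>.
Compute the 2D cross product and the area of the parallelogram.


cross = -5*4 - 6*(-18) = -20 + 108 = 88
Parallelogram area = |88| = 88

cross = 88, parallelogram area = 88


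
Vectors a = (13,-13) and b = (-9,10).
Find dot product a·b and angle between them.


a·b = 13*(-9) - 13*10 = -117 - 130 = -247
|a| = sqrt(169+169) = 18.3848
|b| = sqrt(81+100) = 13.4536
cos(theta) = -247/(sqrt(338)*sqrt(181)) = -247/sqrt(61178) = -0.998618
theta = arccos(-247/sqrt(61178)) = 176.9872 degrees

a·b = -247, theta = 176.9872 deg


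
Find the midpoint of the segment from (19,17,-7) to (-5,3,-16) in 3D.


Mx = (19- 5)/2 = 7.0000
My = (17+3)/2 = 10.0000
Mz = (-7- 16)/2 = -11.5000

M = (7.0000, 10.0000, -11.5000)


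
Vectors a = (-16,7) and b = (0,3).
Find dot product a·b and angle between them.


a·b = -16*0 + 7*3 = 0 + 21 = 21
|a| = sqrt(256+49) = 17.4642
|b| = sqrt(0+9) = 3.0000
cos(theta) = 21/(sqrt(305)*sqrt(9)) = 21/sqrt(2745) = 0.400819
theta = arccos(21/sqrt(2745)) = 66.3706 degrees

a·b = 21, theta = 66.3706 deg


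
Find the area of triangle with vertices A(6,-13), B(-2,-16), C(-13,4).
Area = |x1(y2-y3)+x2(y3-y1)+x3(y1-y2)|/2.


6*(-16-4) = -120
-2*(4+ 13) = -34
-13*(-13+ 16) = -39
sum = -193
Area = |-193|/2 = 96.5000

96.5000 sq units


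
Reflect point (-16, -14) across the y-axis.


Reflection rule for y-axis: (-x, y)
(-16, -14) -> (16, -14)

(16, -14)


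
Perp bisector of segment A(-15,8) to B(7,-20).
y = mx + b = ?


Midpoint = (-4, -6)
Slope of AB = dy/dx = -28/22 = -1.2727
Perp slope = -dx/dy = 22/28 = 0.7857
b = My - (perp slope)*Mx = -6 + (22*(-4))/(-28) = -6 + 3.1429 = -2.8571

y = 0.7857x - 2.8571


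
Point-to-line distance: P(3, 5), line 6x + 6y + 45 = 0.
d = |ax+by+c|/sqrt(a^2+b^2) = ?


|6*3 + 6*5 + 45| = |93| = 93
sqrt(36 + 36) = sqrt(72) = 8.4853
d = 93/sqrt(72) = 10.9602

10.9602


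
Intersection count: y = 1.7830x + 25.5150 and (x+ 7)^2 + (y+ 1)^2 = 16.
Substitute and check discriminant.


Substitute y = 1.7830x + 25.5150: (x+ 7)^2 + (1.7830x+25.5150+ 1)^2 = 16
Expand to Ax^2 + Bx + C = 0, where b-k = 26.515
A = 1+m^2 = 4.179089
B = 2(m(b-k) - h) = 2(1.7830*26.515 + 7) = 108.55249
C = h^2 + (b-k)^2 - r^2 = 49 + 703.045225 - 16 = 736.045225
disc = B^2-4AC = 11783.6431 - 12303.9940 = -520.3509
disc < 0

0 intersection points


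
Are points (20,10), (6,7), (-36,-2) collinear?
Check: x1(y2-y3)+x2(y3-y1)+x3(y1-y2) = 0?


20*(7+ 2) + 6*(-2-10) - 36*(10-7)
= 180 - 72 - 108 = 0

Yes, collinear (determinant = 0)


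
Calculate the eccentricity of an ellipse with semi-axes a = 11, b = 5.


c = sqrt(121-25) = sqrt(96) = 9.7980
e = c/a = sqrt(96)/11 = 0.8907

e = 0.8907


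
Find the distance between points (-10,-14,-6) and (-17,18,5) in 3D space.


dx=-7, dy=32, dz=11
d = sqrt(49+1024+121) = sqrt(1194) = 34.5543

34.5543


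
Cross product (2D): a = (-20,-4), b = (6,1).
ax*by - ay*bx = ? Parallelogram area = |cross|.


cross = -20*1 + 4*6 = -20 + 24 = 4
Parallelogram area = |4| = 4

cross = 4, parallelogram area = 4


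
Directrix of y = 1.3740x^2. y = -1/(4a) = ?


a = 1.3740
1/(4a) = 0.1820
directrix: y = -0.1820 = -0.1820

y = -0.1820


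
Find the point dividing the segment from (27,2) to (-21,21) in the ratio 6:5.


Px = (6*(-21) + 5*27)/11 = 9/11 = 0.8182
Py = (6*21 + 5*2)/11 = 136/11 = 12.3636

P = (0.8182, 12.3636)


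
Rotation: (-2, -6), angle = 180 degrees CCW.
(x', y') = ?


cos(180) = -1, sin(180) = 0
x' = -2*(-1) + 6*0 = 2
y' = -2*0 - 6*(-1) = 6

(2, 6)


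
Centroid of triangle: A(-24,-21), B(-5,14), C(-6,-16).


Gx = (-24- 5- 6)/3 = -35/3 = -11.6667
Gy = (-21+14- 16)/3 = -23/3 = -7.6667

G = (-11.6667, -7.6667)


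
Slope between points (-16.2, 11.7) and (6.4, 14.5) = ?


dy = 14.5 - 11.7 = 2.8
dx = 6.4 + 16.2 = 22.6
m = 2.8/22.6 = 0.1239

m = 0.1239


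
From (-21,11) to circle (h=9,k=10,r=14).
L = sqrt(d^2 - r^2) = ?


d = sqrt((-21-9)^2 + (11-10)^2) = sqrt(900+1) = 30.0167
L = sqrt(901.0000 - 196) = sqrt(705.0000) = 26.5518

26.5518


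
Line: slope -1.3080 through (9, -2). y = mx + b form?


y + 2 = -1.3080(x - 9)
y = -1.3080x - 2 + 1.3080*9
y = -1.3080x + 9.7720

y = -1.3080x + 9.7720


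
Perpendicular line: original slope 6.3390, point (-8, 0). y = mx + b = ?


Perpendicular slope = -1/m1 = -1/6.3390 = -0.1578
b2 = y0 - m2*x0 = 0 - 8/6.3390 = 0 - 1.2620 = -1.2620

y = -0.1578x - 1.2620


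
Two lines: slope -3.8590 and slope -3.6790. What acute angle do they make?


m1-m2 = -0.18
1+m1*m2 = 15.197261
tan(theta) = |-0.18/15.197261| = 0.011844
theta = arctan(|-0.18/15.197261|) = 0.6786 degrees (acute angle)

0.6786 degrees


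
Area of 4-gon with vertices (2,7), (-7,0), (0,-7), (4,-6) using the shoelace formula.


sum(xi*y_{i+1}) = 2*0 - 7*(-7) + 0*(-6) + 4*7 = 77
sum(yi*x_{i+1}) = 7*(-7) + 0*0 - 7*4 - 6*2 = -89
Area = |77 + 89|/2 = 166/2 = 83.0000

83.0000 sq units


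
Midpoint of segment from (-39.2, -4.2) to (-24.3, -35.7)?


Mx = (-39.2 - 24.3)/2 = -63.5/2 = -31.7500
My = (-4.2 - 35.7)/2 = -39.9/2 = -19.9500

(-31.7500, -19.9500)


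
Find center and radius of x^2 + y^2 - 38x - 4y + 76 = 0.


h = -D/2 = 38/2 = 19
k = -E/2 = 4/2 = 2
r^2 = h^2 + k^2 - F = 361 + 4 - 76 = 289
r = 17

Center (19, 2), radius = 17


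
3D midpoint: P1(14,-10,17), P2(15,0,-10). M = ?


Mx = (14+15)/2 = 14.5000
My = (-10+0)/2 = -5.0000
Mz = (17- 10)/2 = 3.5000

M = (14.5000, -5.0000, 3.5000)


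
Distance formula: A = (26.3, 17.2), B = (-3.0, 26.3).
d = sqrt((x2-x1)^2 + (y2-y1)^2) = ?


dx = -3.0 - 26.3 = -29.3
dy = 26.3 - 17.2 = 9.1
d = sqrt(858.49 + 82.81) = sqrt(941.3) = 30.6806

30.6806


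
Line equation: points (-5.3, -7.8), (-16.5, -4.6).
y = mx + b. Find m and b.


m = (3.2)/(-11.2) = -0.2857
b = y1 - m*x1 = -7.8 - (3.2*(-5.3))/(-11.2) = -7.8 - 1.5143 = -9.3143

y = -0.2857x - 9.3143


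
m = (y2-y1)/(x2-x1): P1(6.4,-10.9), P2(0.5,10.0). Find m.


dy = 10.0 + 10.9 = 20.9
dx = 0.5 - 6.4 = -5.9
m = 20.9/(-5.9) = -3.5424

m = -3.5424


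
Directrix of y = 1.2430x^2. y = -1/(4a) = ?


a = 1.2430
1/(4a) = 0.2011
directrix: y = -0.2011 = -0.2011

y = -0.2011


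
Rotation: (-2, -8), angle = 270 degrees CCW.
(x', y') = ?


cos(270) = 0, sin(270) = -1
x' = -2*0 + 8*(-1) = -8
y' = -2*(-1) - 8*0 = 2

(-8, 2)


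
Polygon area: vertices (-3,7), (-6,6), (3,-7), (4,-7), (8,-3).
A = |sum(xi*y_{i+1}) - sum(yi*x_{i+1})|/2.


sum(xi*y_{i+1}) = -3*6 - 6*(-7) + 3*(-7) + 4*(-3) + 8*7 = 47
sum(yi*x_{i+1}) = 7*(-6) + 6*3 - 7*4 - 7*8 - 3*(-3) = -99
Area = |47 + 99|/2 = 146/2 = 73.0000

73.0000 sq units


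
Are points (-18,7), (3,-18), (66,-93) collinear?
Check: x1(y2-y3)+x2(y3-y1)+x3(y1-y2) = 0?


-18*(-18+ 93) + 3*(-93-7) + 66*(7+ 18)
= -1350 - 300 + 1650 = 0

Yes, collinear (determinant = 0)


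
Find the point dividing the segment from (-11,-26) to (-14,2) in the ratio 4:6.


Px = (4*(-14) + 6*(-11))/10 = -122/10 = -12.2000
Py = (4*2 + 6*(-26))/10 = -148/10 = -14.8000

P = (-12.2000, -14.8000)


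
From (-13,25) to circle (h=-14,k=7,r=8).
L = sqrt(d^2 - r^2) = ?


d = sqrt((-13+ 14)^2 + (25-7)^2) = sqrt(1+324) = 18.0278
L = sqrt(325.0000 - 64) = sqrt(261.0000) = 16.1555

16.1555


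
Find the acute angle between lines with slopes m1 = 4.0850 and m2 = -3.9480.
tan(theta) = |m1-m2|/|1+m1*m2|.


m1-m2 = 8.033
1+m1*m2 = -15.12758
tan(theta) = |8.033/(-15.12758)| = 0.531017
theta = arctan(|8.033/(-15.12758)|) = 27.9691 degrees (acute angle)

27.9691 degrees


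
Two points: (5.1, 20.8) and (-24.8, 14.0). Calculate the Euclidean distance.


dx = -24.8 - 5.1 = -29.9
dy = 14.0 - 20.8 = -6.8
d = sqrt(894.01 + 46.24) = sqrt(940.25) = 30.6635

30.6635


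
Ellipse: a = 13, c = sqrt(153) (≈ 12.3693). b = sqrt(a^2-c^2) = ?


b^2 = 13^2 - (sqrt(153))^2 = 169 - 153 = 16
b = sqrt(16) = 4

b = 4


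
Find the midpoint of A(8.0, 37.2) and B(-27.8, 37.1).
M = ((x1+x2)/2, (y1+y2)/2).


Mx = (8.0 - 27.8)/2 = -19.8/2 = -9.9000
My = (37.2 + 37.1)/2 = 74.3/2 = 37.1500

(-9.9000, 37.1500)


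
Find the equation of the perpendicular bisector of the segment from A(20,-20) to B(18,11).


Midpoint = (19, -4.5)
Slope of AB = dy/dx = 31/(-2) = -15.5000
Perp slope = -dx/dy = 2/31 = 0.0645
b = My - (perp slope)*Mx = -4.5 + (-2*19)/31 = -4.5 - 1.2258 = -5.7258

y = 0.0645x - 5.7258


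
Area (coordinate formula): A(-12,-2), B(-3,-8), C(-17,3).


-12*(-8-3) = 132
-3*(3+ 2) = -15
-17*(-2+ 8) = -102
sum = 15
Area = |15|/2 = 7.5000

7.5000 sq units


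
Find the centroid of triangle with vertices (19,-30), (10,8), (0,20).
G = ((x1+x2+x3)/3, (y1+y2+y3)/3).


Gx = (19+10+0)/3 = 29/3 = 9.6667
Gy = (-30+8+20)/3 = -2/3 = -0.6667

G = (9.6667, -0.6667)


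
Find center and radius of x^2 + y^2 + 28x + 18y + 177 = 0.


h = -D/2 = -28/2 = -14
k = -E/2 = -18/2 = -9
r^2 = h^2 + k^2 - F = 196 + 81 - 177 = 100
r = 10

Center (-14, -9), radius = 10


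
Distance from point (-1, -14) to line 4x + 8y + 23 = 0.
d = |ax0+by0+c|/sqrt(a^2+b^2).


|4*(-1) + 8*(-14) + 23| = |-93| = 93
sqrt(16 + 64) = sqrt(80) = 8.9443
d = 93/sqrt(80) = 10.3977

10.3977


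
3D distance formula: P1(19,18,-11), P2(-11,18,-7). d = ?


dx=-30, dy=0, dz=4
d = sqrt(900+0+16) = sqrt(916) = 30.2655

30.2655


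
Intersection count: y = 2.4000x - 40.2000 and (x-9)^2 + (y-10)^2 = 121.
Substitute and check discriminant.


Substitute y = 2.4000x - 40.2000: (x-9)^2 + (2.4000x- 40.2000-10)^2 = 121
Expand to Ax^2 + Bx + C = 0, where b-k = -50.2
A = 1+m^2 = 6.76
B = 2(m(b-k) - h) = 2(2.4000*(-50.2) - 9) = -258.96
C = h^2 + (b-k)^2 - r^2 = 81 + 2520.04 - 121 = 2480.04
disc = B^2-4AC = 67060.2816 - 67060.2816 = 0
disc = 0

1 intersection point (tangent)


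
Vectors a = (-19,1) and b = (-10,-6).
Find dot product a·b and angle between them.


a·b = -19*(-10) + 1*(-6) = 190 - 6 = 184
|a| = sqrt(361+1) = 19.0263
|b| = sqrt(100+36) = 11.6619
cos(theta) = 184/(sqrt(362)*sqrt(136)) = 184/sqrt(49232) = 0.829266
theta = arccos(184/sqrt(49232)) = 33.9765 degrees

a·b = 184, theta = 33.9765 deg


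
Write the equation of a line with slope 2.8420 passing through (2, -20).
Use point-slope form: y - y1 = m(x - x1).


y + 20 = 2.8420(x - 2)
y = 2.8420x - 20 - 2.8420*2
y = 2.8420x - 25.6840

y = 2.8420x - 25.6840


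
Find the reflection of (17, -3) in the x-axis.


Reflection rule for x-axis: (x, -y)
(17, -3) -> (17, 3)

(17, 3)


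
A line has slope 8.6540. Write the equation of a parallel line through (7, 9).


Parallel lines have equal slopes.
m2 = 8.6540
b2 = 9 - 8.6540*7 = -51.5780

y = 8.6540x - 51.5780


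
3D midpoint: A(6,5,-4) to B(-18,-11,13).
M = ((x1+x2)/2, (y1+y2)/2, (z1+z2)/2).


Mx = (6- 18)/2 = -6.0000
My = (5- 11)/2 = -3.0000
Mz = (-4+13)/2 = 4.5000

M = (-6.0000, -3.0000, 4.5000)


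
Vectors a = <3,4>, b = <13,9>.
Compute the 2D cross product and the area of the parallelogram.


cross = 3*9 - 4*13 = 27 - 52 = -25
Parallelogram area = |-25| = 25

cross = -25, parallelogram area = 25


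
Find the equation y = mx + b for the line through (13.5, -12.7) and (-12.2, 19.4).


m = (32.1)/(-25.7) = -1.2490
b = y1 - m*x1 = -12.7 - (32.1*13.5)/(-25.7) = -12.7 + 16.8619 = 4.1619

y = -1.2490x + 4.1619


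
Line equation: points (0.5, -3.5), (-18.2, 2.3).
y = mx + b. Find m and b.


m = (5.8)/(-18.7) = -0.3102
b = y1 - m*x1 = -3.5 - (5.8*0.5)/(-18.7) = -3.5 + 0.1551 = -3.3449

y = -0.3102x - 3.3449


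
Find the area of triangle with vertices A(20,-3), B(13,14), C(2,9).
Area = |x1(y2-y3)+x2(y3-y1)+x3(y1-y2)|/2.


20*(14-9) = 100
13*(9+ 3) = 156
2*(-3-14) = -34
sum = 222
Area = |222|/2 = 111.0000

111.0000 sq units


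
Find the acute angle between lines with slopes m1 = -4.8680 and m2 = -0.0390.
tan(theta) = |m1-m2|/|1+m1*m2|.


m1-m2 = -4.829
1+m1*m2 = 1.189852
tan(theta) = |-4.829/1.189852| = 4.058488
theta = arctan(|-4.829/1.189852|) = 76.1582 degrees (acute angle)

76.1582 degrees


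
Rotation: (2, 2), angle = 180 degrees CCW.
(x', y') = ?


cos(180) = -1, sin(180) = 0
x' = 2*(-1) - 2*0 = -2
y' = 2*0 + 2*(-1) = -2

(-2, -2)


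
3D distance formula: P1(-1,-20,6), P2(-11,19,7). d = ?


dx=-10, dy=39, dz=1
d = sqrt(100+1521+1) = sqrt(1622) = 40.2741

40.2741


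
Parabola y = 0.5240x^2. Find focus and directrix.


a = 0.5240
1/(4a) = 0.4771
Focus = (0, 0.4771)
Directrix: y = -0.4771

Focus = (0, 0.4771), Directrix: y = -0.4771


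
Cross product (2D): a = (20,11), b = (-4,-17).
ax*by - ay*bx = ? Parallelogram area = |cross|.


cross = 20*(-17) - 11*(-4) = -340 + 44 = -296
Parallelogram area = |-296| = 296

cross = -296, parallelogram area = 296


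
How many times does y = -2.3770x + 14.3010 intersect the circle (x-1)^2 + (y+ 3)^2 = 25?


Substitute y = -2.3770x + 14.3010: (x-1)^2 + (-2.3770x+14.3010+ 3)^2 = 25
Expand to Ax^2 + Bx + C = 0, where b-k = 17.301
A = 1+m^2 = 6.650129
B = 2(m(b-k) - h) = 2(-2.3770*17.301 - 1) = -84.248954
C = h^2 + (b-k)^2 - r^2 = 1 + 299.324601 - 25 = 275.324601
disc = B^2-4AC = 7097.8863 - 7323.7765 = -225.8902
disc < 0

0 intersection points


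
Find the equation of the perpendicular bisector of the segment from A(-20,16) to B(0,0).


Midpoint = (-10, 8)
Slope of AB = dy/dx = -16/20 = -0.8000
Perp slope = -dx/dy = 20/16 = 1.2500
b = My - (perp slope)*Mx = 8 + (20*(-10))/(-16) = 8 + 12.5000 = 20.5000

y = 1.2500x + 20.5000


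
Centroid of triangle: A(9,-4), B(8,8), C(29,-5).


Gx = (9+8+29)/3 = 46/3 = 15.3333
Gy = (-4+8- 5)/3 = -1/3 = -0.3333

G = (15.3333, -0.3333)


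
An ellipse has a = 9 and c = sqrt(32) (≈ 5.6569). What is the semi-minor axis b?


b^2 = 9^2 - (sqrt(32))^2 = 81 - 32 = 49
b = sqrt(49) = 7

b = 7


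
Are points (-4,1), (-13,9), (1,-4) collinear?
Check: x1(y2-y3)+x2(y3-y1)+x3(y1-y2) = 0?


-4*(9+ 4) - 13*(-4-1) + 1*(1-9)
= -52 + 65 - 8 = 5

No, not collinear (determinant = 5)


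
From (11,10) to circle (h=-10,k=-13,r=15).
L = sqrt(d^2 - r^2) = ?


d = sqrt((11+ 10)^2 + (10+ 13)^2) = sqrt(441+529) = 31.1448
L = sqrt(970.0000 - 225) = sqrt(745.0000) = 27.2947

27.2947


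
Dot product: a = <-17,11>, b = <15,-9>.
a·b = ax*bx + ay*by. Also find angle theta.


a·b = -17*15 + 11*(-9) = -255 - 99 = -354
|a| = sqrt(289+121) = 20.2485
|b| = sqrt(225+81) = 17.4929
cos(theta) = -354/(sqrt(410)*sqrt(306)) = -354/sqrt(125460) = -0.999426
theta = arccos(-354/sqrt(125460)) = 178.0585 degrees

a·b = -354, theta = 178.0585 deg


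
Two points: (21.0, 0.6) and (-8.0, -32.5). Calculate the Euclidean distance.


dx = -8.0 - 21.0 = -29.0
dy = -32.5 - 0.6 = -33.1
d = sqrt(841.0 + 1095.61) = sqrt(1936.61) = 44.0069

44.0069


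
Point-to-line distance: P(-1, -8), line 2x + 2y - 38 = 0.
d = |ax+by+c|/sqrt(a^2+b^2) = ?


|2*(-1) + 2*(-8) - 38| = |-56| = 56
sqrt(4 + 4) = sqrt(8) = 2.8284
d = 56/sqrt(8) = 19.7990

19.7990


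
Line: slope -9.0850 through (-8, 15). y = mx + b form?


y - 15 = -9.0850(x + 8)
y = -9.0850x + 15 + 9.0850*(-8)
y = -9.0850x - 57.6800

y = -9.0850x - 57.6800


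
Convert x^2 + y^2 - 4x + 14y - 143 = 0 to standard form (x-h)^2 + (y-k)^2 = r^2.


h = -D/2 = 4/2 = 2
k = -E/2 = -14/2 = -7
r^2 = h^2 + k^2 - F = 4 + 49 + 143 = 196
r = 14

Center (2, -7), radius = 14


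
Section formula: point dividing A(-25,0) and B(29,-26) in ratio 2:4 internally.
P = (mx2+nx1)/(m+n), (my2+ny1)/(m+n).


Px = (2*29 + 4*(-25))/6 = -42/6 = -7.0000
Py = (2*(-26) + 4*0)/6 = -52/6 = -8.6667

P = (-7.0000, -8.6667)


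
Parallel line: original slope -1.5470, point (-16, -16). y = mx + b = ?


Parallel lines have equal slopes.
m2 = -1.5470
b2 = -16 + 1.5470*(-16) = -40.7520

y = -1.5470x - 40.7520


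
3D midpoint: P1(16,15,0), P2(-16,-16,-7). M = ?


Mx = (16- 16)/2 = 0
My = (15- 16)/2 = -0.5000
Mz = (0- 7)/2 = -3.5000

M = (0, -0.5000, -3.5000)


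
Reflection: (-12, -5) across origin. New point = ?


Reflection rule for origin: (-x, -y)
(-12, -5) -> (12, 5)

(12, 5)


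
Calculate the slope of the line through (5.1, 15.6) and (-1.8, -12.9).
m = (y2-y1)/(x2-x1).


dy = -12.9 - 15.6 = -28.5
dx = -1.8 - 5.1 = -6.9
m = -28.5/(-6.9) = 4.1304

m = 4.1304


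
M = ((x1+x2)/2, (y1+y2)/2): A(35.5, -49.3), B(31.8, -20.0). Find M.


Mx = (35.5 + 31.8)/2 = 67.3/2 = 33.6500
My = (-49.3 - 20.0)/2 = -69.3/2 = -34.6500

(33.6500, -34.6500)


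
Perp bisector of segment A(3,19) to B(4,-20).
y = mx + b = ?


Midpoint = (3.5, -0.5)
Slope of AB = dy/dx = -39/1 = -39.0000
Perp slope = -dx/dy = 1/39 = 0.0256
b = My - (perp slope)*Mx = -0.5 + (1*3.5)/(-39) = -0.5 - 0.0897 = -0.5897

y = 0.0256x - 0.5897


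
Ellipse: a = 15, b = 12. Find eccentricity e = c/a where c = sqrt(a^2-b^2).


c = sqrt(225-144) = sqrt(81) = 9.0000
e = c/a = 9/15 = 0.6000

e = 0.6000


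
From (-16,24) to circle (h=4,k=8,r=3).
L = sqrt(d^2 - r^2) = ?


d = sqrt((-16-4)^2 + (24-8)^2) = sqrt(400+256) = 25.6125
L = sqrt(656.0000 - 9) = sqrt(647.0000) = 25.4362

25.4362


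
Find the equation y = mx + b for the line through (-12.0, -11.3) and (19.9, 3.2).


m = (14.5)/(31.9) = 0.4545
b = y1 - m*x1 = -11.3 - (14.5*(-12.0))/(31.9) = -11.3 + 5.4545 = -5.8455

y = 0.4545x - 5.8455


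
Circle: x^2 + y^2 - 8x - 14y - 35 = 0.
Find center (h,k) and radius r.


h = -D/2 = 8/2 = 4
k = -E/2 = 14/2 = 7
r^2 = h^2 + k^2 - F = 16 + 49 + 35 = 100
r = 10

Center (4, 7), radius = 10


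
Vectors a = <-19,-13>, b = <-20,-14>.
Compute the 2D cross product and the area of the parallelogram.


cross = -19*(-14) + 13*(-20) = 266 - 260 = 6
Parallelogram area = |6| = 6

cross = 6, parallelogram area = 6


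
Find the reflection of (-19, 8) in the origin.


Reflection rule for origin: (-x, -y)
(-19, 8) -> (19, -8)

(19, -8)


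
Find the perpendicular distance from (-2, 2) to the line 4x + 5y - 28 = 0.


|4*(-2) + 5*2 - 28| = |-26| = 26
sqrt(16 + 25) = sqrt(41) = 6.4031
d = 26/sqrt(41) = 4.0605

4.0605


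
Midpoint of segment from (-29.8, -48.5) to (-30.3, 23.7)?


Mx = (-29.8 - 30.3)/2 = -60.1/2 = -30.0500
My = (-48.5 + 23.7)/2 = -24.8/2 = -12.4000

(-30.0500, -12.4000)


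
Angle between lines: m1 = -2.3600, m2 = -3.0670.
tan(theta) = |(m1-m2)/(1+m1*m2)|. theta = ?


m1-m2 = 0.707
1+m1*m2 = 8.23812
tan(theta) = |0.707/8.23812| = 0.085821
theta = arctan(|0.707/8.23812|) = 4.9051 degrees (acute angle)

4.9051 degrees


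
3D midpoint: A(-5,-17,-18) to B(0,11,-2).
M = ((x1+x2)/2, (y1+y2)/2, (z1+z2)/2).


Mx = (-5+0)/2 = -2.5000
My = (-17+11)/2 = -3.0000
Mz = (-18- 2)/2 = -10.0000

M = (-2.5000, -3.0000, -10.0000)


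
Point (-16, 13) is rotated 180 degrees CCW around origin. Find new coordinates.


cos(180) = -1, sin(180) = 0
x' = -16*(-1) - 13*0 = 16
y' = -16*0 + 13*(-1) = -13

(16, -13)


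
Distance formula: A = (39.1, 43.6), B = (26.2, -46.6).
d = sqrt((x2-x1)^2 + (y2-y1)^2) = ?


dx = 26.2 - 39.1 = -12.9
dy = -46.6 - 43.6 = -90.2
d = sqrt(166.41 + 8136.04) = sqrt(8302.45) = 91.1178

91.1178


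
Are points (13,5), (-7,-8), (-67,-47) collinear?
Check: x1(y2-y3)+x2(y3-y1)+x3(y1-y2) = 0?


13*(-8+ 47) - 7*(-47-5) - 67*(5+ 8)
= 507 + 364 - 871 = 0

Yes, collinear (determinant = 0)


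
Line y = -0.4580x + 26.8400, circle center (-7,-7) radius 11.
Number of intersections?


Substitute y = -0.4580x + 26.8400: (x+ 7)^2 + (-0.4580x+26.8400+ 7)^2 = 121
Expand to Ax^2 + Bx + C = 0, where b-k = 33.84
A = 1+m^2 = 1.209764
B = 2(m(b-k) - h) = 2(-0.4580*33.84 + 7) = -16.99744
C = h^2 + (b-k)^2 - r^2 = 49 + 1145.1456 - 121 = 1073.1456
disc = B^2-4AC = 288.9130 - 5193.0117 = -4904.0987
disc < 0

0 intersection points


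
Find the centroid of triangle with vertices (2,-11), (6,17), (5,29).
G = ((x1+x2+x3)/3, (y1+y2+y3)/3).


Gx = (2+6+5)/3 = 13/3 = 4.3333
Gy = (-11+17+29)/3 = 35/3 = 11.6667

G = (4.3333, 11.6667)


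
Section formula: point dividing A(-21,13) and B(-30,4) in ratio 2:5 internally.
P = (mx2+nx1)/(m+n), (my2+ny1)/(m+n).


Px = (2*(-30) + 5*(-21))/7 = -165/7 = -23.5714
Py = (2*4 + 5*13)/7 = 73/7 = 10.4286

P = (-23.5714, 10.4286)


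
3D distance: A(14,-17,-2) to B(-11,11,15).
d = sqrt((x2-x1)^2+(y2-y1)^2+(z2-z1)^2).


dx=-25, dy=28, dz=17
d = sqrt(625+784+289) = sqrt(1698) = 41.2068

41.2068


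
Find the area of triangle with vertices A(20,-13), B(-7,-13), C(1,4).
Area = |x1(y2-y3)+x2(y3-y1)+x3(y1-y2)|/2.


20*(-13-4) = -340
-7*(4+ 13) = -119
1*(-13+ 13) = 0
sum = -459
Area = |-459|/2 = 229.5000

229.5000 sq units


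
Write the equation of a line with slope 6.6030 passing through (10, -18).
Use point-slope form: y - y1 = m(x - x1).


y + 18 = 6.6030(x - 10)
y = 6.6030x - 18 - 6.6030*10
y = 6.6030x - 84.0300

y = 6.6030x - 84.0300


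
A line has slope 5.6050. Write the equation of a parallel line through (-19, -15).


Parallel lines have equal slopes.
m2 = 5.6050
b2 = -15 - 5.6050*(-19) = 91.4950

y = 5.6050x + 91.4950


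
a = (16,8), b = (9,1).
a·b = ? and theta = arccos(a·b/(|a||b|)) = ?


a·b = 16*9 + 8*1 = 144 + 8 = 152
|a| = sqrt(256+64) = 17.8885
|b| = sqrt(81+1) = 9.0554
cos(theta) = 152/(sqrt(320)*sqrt(82)) = 152/sqrt(26240) = 0.938343
theta = arccos(152/sqrt(26240)) = 20.2249 degrees

a·b = 152, theta = 20.2249 deg


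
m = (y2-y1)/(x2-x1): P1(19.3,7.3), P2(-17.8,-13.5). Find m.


dy = -13.5 - 7.3 = -20.8
dx = -17.8 - 19.3 = -37.1
m = -20.8/(-37.1) = 0.5606

m = 0.5606


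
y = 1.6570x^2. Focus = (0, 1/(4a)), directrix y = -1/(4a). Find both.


a = 1.6570
1/(4a) = 0.1509
Focus = (0, 0.1509)
Directrix: y = -0.1509

Focus = (0, 0.1509), Directrix: y = -0.1509


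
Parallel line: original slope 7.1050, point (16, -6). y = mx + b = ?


Parallel lines have equal slopes.
m2 = 7.1050
b2 = -6 - 7.1050*16 = -119.6800

y = 7.1050x - 119.6800


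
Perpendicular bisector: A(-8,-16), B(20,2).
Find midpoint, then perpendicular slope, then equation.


Midpoint = (6, -7)
Slope of AB = dy/dx = 18/28 = 0.6429
Perp slope = -dx/dy = -28/18 = -1.5556
b = My - (perp slope)*Mx = -7 + (28*6)/18 = -7 + 9.3333 = 2.3333

y = -1.5556x + 2.3333


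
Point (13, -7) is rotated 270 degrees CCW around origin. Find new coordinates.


cos(270) = 0, sin(270) = -1
x' = 13*0 + 7*(-1) = -7
y' = 13*(-1) - 7*0 = -13

(-7, -13)


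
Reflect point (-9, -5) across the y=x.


Reflection rule for y=x: (y, x)
(-9, -5) -> (-5, -9)

(-5, -9)


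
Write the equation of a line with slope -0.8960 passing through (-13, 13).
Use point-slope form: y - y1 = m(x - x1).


y - 13 = -0.8960(x + 13)
y = -0.8960x + 13 + 0.8960*(-13)
y = -0.8960x + 1.3520

y = -0.8960x + 1.3520


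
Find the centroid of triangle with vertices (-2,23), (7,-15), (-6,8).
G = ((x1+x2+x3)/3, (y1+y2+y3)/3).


Gx = (-2+7- 6)/3 = -1/3 = -0.3333
Gy = (23- 15+8)/3 = 16/3 = 5.3333

G = (-0.3333, 5.3333)


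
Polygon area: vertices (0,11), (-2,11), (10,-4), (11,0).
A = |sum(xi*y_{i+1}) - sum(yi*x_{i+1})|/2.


sum(xi*y_{i+1}) = 0*11 - 2*(-4) + 10*0 + 11*11 = 129
sum(yi*x_{i+1}) = 11*(-2) + 11*10 - 4*11 + 0*0 = 44
Area = |129 - 44|/2 = 85/2 = 42.5000

42.5000 sq units


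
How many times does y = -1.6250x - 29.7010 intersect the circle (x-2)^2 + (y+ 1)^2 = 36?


Substitute y = -1.6250x - 29.7010: (x-2)^2 + (-1.6250x- 29.7010+ 1)^2 = 36
Expand to Ax^2 + Bx + C = 0, where b-k = -28.701
A = 1+m^2 = 3.640625
B = 2(m(b-k) - h) = 2(-1.6250*(-28.701) - 2) = 89.27825
C = h^2 + (b-k)^2 - r^2 = 4 + 823.747401 - 36 = 791.747401
disc = B^2-4AC = 7970.6059 - 11529.8215 = -3559.2156
disc < 0

0 intersection points


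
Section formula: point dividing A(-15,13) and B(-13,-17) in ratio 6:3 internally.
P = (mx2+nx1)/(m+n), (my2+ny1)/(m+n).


Px = (6*(-13) + 3*(-15))/9 = -123/9 = -13.6667
Py = (6*(-17) + 3*13)/9 = -63/9 = -7.0000

P = (-13.6667, -7.0000)


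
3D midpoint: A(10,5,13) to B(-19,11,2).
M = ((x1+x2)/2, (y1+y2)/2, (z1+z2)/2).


Mx = (10- 19)/2 = -4.5000
My = (5+11)/2 = 8.0000
Mz = (13+2)/2 = 7.5000

M = (-4.5000, 8.0000, 7.5000)


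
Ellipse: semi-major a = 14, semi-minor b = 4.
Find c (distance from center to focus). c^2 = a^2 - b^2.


c^2 = 14^2 - 4^2 = 196 - 16 = 180
c = sqrt(180) = 13.4164

c = 13.4164


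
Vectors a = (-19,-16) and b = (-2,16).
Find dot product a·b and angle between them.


a·b = -19*(-2) - 16*16 = 38 - 256 = -218
|a| = sqrt(361+256) = 24.8395
|b| = sqrt(4+256) = 16.1245
cos(theta) = -218/(sqrt(617)*sqrt(260)) = -218/sqrt(160420) = -0.544286
theta = arccos(-218/sqrt(160420)) = 122.9759 degrees

a·b = -218, theta = 122.9759 deg


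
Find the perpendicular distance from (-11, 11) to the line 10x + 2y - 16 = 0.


|10*(-11) + 2*11 - 16| = |-104| = 104
sqrt(100 + 4) = sqrt(104) = 10.1980
d = 104/sqrt(104) = 10.1980

10.1980


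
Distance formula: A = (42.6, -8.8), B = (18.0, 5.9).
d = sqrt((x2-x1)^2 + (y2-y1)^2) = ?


dx = 18.0 - 42.6 = -24.6
dy = 5.9 + 8.8 = 14.7
d = sqrt(605.16 + 216.09) = sqrt(821.25) = 28.6575

28.6575


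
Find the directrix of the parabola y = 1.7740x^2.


a = 1.7740
1/(4a) = 0.1409
directrix: y = -0.1409 = -0.1409

y = -0.1409


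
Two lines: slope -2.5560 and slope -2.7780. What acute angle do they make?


m1-m2 = 0.222
1+m1*m2 = 8.100568
tan(theta) = |0.222/8.100568| = 0.027405
theta = arctan(|0.222/8.100568|) = 1.5698 degrees (acute angle)

1.5698 degrees


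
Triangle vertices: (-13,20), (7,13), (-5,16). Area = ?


-13*(13-16) = 39
7*(16-20) = -28
-5*(20-13) = -35
sum = -24
Area = |-24|/2 = 12.0000

12.0000 sq units


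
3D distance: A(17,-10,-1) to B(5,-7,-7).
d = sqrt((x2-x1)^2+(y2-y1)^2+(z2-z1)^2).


dx=-12, dy=3, dz=-6
d = sqrt(144+9+36) = sqrt(189) = 13.7477

13.7477


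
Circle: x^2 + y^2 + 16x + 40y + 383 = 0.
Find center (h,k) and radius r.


h = -D/2 = -16/2 = -8
k = -E/2 = -40/2 = -20
r^2 = h^2 + k^2 - F = 64 + 400 - 383 = 81
r = 9

Center (-8, -20), radius = 9


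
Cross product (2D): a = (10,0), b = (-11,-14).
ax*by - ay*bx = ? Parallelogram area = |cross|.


cross = 10*(-14) - 0*(-11) = -140 - 0 = -140
Parallelogram area = |-140| = 140

cross = -140, parallelogram area = 140


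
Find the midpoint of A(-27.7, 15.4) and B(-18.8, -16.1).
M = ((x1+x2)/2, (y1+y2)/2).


Mx = (-27.7 - 18.8)/2 = -46.5/2 = -23.2500
My = (15.4 - 16.1)/2 = -0.7/2 = -0.3500

(-23.2500, -0.3500)


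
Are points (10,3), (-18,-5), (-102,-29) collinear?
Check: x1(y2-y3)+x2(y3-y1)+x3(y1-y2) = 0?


10*(-5+ 29) - 18*(-29-3) - 102*(3+ 5)
= 240 + 576 - 816 = 0

Yes, collinear (determinant = 0)


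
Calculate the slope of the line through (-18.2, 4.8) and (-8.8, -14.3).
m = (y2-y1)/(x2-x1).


dy = -14.3 - 4.8 = -19.1
dx = -8.8 + 18.2 = 9.4
m = -19.1/9.4 = -2.0319

m = -2.0319


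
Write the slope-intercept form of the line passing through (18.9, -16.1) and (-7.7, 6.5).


m = (22.6)/(-26.6) = -0.8496
b = y1 - m*x1 = -16.1 - (22.6*18.9)/(-26.6) = -16.1 + 16.0579 = -0.0421

y = -0.8496x - 0.0421


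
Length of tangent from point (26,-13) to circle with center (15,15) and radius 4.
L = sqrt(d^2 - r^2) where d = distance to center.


d = sqrt((26-15)^2 + (-13-15)^2) = sqrt(121+784) = 30.0832
L = sqrt(905.0000 - 16) = sqrt(889.0000) = 29.8161

29.8161


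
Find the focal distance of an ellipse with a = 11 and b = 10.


c^2 = 11^2 - 10^2 = 121 - 100 = 21
c = sqrt(21) = 4.5826

c = 4.5826


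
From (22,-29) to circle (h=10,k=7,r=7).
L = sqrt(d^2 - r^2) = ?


d = sqrt((22-10)^2 + (-29-7)^2) = sqrt(144+1296) = 37.9473
L = sqrt(1440.0000 - 49) = sqrt(1391.0000) = 37.2961

37.2961


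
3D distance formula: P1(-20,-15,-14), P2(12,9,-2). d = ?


dx=32, dy=24, dz=12
d = sqrt(1024+576+144) = sqrt(1744) = 41.7612

41.7612


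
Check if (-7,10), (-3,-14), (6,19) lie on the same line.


-7*(-14-19) - 3*(19-10) + 6*(10+ 14)
= 231 - 27 + 144 = 348

No, not collinear (determinant = 348)
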